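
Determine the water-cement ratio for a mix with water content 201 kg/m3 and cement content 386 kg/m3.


w/c = water / cement
w/c = 201 / 386 = 0.521

0.521


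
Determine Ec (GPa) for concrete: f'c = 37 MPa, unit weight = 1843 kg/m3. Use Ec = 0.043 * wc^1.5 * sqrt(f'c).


Ec = 0.043 * 1843^1.5 * sqrt(37) / 1000
= 20.69 GPa

20.69


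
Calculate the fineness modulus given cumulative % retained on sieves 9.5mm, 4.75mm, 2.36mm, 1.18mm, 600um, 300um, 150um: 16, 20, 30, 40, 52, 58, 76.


FM = sum(cumulative % retained) / 100
= 292 / 100
= 2.92

2.92


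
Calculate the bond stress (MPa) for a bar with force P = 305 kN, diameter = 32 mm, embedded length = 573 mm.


u = P / (pi * db * ld)
= 305 * 1000 / (pi * 32 * 573)
= 5.295 MPa

5.295


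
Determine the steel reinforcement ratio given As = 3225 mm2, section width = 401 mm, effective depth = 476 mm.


rho = As / (b * d)
= 3225 / (401 * 476)
= 0.0169

0.0169


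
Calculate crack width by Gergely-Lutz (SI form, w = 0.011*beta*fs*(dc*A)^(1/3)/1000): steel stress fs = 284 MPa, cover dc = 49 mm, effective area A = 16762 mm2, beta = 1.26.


w = 0.011 * beta * fs * (dc * A)^(1/3) / 1000
= 0.011 * 1.26 * 284 * (49 * 16762)^(1/3) / 1000
= 0.369 mm

0.369


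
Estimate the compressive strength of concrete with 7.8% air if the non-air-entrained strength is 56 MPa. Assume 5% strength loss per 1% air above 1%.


Strength loss = (7.8 - 1) * 5 = 34.0%
f'c = 56 * (1 - 34.0/100)
= 36.96 MPa

36.96


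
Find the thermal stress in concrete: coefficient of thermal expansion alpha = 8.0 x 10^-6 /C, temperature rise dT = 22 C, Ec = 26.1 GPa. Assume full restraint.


sigma = alpha * dT * Ec
= 8.0e-6 * 22 * 26.1 * 1000
= 4.594 MPa

4.594


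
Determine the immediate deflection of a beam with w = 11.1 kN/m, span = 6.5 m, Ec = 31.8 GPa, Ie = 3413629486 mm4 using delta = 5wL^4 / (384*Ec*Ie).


Convert: L = 6.5 m = 6500 mm, Ec = 31.8 GPa = 31800 MPa
delta = 5 * 11.1 * 6500^4 / (384 * 31800 * 3413629486)
= 2.38 mm

2.38


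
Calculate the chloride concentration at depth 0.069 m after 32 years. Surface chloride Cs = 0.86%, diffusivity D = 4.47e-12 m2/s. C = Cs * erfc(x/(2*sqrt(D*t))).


t_seconds = 32 * 365.25 * 24 * 3600 = 1009843200.0 s
arg = 0.069 / (2 * sqrt(4.47e-12 * 1009843200.0))
= 0.5135
erfc(0.5135) = 0.4677
C = 0.86 * 0.4677 = 0.4022%

0.4022


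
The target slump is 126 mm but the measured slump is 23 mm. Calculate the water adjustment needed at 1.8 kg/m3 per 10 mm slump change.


Difference = 126 - 23 = 103 mm
Water adjustment = 103 * 1.8 / 10 = 18.5 kg/m3

18.5


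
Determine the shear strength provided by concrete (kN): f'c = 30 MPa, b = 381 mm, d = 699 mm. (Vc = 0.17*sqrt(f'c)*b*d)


Vc = 0.17 * sqrt(30) * 381 * 699 / 1000
= 247.98 kN

247.98


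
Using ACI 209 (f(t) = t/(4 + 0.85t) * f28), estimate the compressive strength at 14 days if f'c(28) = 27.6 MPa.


f(14) = 14 / (4 + 0.85 * 14) * 27.6
= 14 / 15.9 * 27.6
= 24.3 MPa

24.3


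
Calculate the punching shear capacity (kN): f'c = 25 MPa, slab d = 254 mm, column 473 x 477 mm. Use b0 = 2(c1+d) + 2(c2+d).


b0 = 2*(473 + 254) + 2*(477 + 254) = 2916 mm
Vc = 0.33 * sqrt(25) * 2916 * 254 / 1000
= 1222.1 kN

1222.1


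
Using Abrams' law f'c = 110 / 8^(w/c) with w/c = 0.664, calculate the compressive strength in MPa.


f'c = 110 / 8^0.664
= 110 / 3.978
= 27.65 MPa

27.65


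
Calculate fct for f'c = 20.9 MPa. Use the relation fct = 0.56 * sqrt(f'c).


fct = 0.56 * sqrt(20.9)
= 0.56 * 4.572
= 2.56 MPa

2.56


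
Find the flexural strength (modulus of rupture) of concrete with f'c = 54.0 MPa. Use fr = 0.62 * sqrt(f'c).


fr = 0.62 * sqrt(54.0)
= 4.556 MPa

4.556


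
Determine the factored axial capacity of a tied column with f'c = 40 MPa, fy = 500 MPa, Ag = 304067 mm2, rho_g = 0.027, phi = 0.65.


Ast = rho * Ag = 0.027 * 304067 = 8209.809 mm2
phi*Pn = 0.65 * 0.80 * (0.85 * 40 * (304067 - 8209.809) + 500 * 8209.809) / 1000
= 7365.31 kN

7365.31


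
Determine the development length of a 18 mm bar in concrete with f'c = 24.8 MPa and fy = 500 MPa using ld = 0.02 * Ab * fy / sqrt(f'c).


Ab = pi * 18^2 / 4 = 254.469 mm2
ld = 0.02 * 254.469 * 500 / sqrt(24.8)
= 511.0 mm

511.0


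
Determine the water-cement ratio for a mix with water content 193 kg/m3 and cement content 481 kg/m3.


w/c = water / cement
w/c = 193 / 481 = 0.401

0.401


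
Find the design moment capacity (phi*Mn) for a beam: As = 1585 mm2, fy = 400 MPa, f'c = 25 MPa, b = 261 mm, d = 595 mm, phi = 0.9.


a = As * fy / (0.85 * f'c * b)
= 1585 * 400 / (0.85 * 25 * 261)
= 114.3115 mm
Mn = As * fy * (d - a/2) / 10^6
= 340.9933 kN-m
phi*Mn = 0.9 * 340.9933 = 306.89 kN-m

306.89


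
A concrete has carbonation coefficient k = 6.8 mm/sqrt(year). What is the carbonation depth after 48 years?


depth = k * sqrt(t)
= 6.8 * sqrt(48)
= 47.11 mm

47.11


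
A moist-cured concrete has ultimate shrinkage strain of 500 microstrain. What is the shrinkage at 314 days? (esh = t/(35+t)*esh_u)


esh(314) = 314 / (35 + 314) * 500
= 314 / 349 * 500
= 449.9 microstrain

449.9


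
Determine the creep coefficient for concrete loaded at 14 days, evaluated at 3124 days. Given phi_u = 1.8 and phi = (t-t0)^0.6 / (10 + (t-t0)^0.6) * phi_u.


dt = 3124 - 14 = 3110
phi = 3110^0.6 / (10 + 3110^0.6) * 1.8
= 1.666

1.666


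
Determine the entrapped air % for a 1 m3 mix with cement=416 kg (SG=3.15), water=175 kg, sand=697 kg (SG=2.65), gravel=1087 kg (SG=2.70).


Vol cement = 416 / (3.15 * 1000) = 0.132063 m3
Vol water = 175 / 1000 = 0.175 m3
Vol sand = 697 / (2.65 * 1000) = 0.263019 m3
Vol gravel = 1087 / (2.70 * 1000) = 0.402593 m3
Total solid + water volume = 0.972675 m3
Air = (1 - 0.972675) * 100 = 2.73%

2.73


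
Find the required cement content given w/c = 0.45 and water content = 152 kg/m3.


Cement = water / (w/c)
= 152 / 0.45
= 337.8 kg/m3

337.8


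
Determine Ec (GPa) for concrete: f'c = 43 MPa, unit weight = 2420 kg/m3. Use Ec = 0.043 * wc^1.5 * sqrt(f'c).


Ec = 0.043 * 2420^1.5 * sqrt(43) / 1000
= 33.57 GPa

33.57


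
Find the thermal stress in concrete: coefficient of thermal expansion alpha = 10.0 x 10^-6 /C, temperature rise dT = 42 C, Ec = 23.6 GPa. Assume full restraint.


sigma = alpha * dT * Ec
= 10.0e-6 * 42 * 23.6 * 1000
= 9.912 MPa

9.912


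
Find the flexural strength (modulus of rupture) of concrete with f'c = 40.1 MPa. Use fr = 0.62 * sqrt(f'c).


fr = 0.62 * sqrt(40.1)
= 3.926 MPa

3.926


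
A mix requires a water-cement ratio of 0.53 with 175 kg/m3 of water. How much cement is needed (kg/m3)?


Cement = water / (w/c)
= 175 / 0.53
= 330.2 kg/m3

330.2


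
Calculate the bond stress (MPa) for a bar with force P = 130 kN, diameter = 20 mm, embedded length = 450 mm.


u = P / (pi * db * ld)
= 130 * 1000 / (pi * 20 * 450)
= 4.598 MPa

4.598


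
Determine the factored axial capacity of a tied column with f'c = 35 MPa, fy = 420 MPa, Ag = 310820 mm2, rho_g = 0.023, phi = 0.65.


Ast = rho * Ag = 0.023 * 310820 = 7148.86 mm2
phi*Pn = 0.65 * 0.80 * (0.85 * 35 * (310820 - 7148.86) + 420 * 7148.86) / 1000
= 6259.1 kN

6259.1


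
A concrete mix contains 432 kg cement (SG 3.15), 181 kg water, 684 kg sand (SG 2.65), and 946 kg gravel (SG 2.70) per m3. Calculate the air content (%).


Vol cement = 432 / (3.15 * 1000) = 0.137143 m3
Vol water = 181 / 1000 = 0.181 m3
Vol sand = 684 / (2.65 * 1000) = 0.258113 m3
Vol gravel = 946 / (2.70 * 1000) = 0.35037 m3
Total solid + water volume = 0.926626 m3
Air = (1 - 0.926626) * 100 = 7.34%

7.34


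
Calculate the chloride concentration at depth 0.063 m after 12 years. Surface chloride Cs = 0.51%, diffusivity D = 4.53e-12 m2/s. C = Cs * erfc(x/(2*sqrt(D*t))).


t_seconds = 12 * 365.25 * 24 * 3600 = 378691200.0 s
arg = 0.063 / (2 * sqrt(4.53e-12 * 378691200.0))
= 0.7605
erfc(0.7605) = 0.2821
C = 0.51 * 0.2821 = 0.1439%

0.1439


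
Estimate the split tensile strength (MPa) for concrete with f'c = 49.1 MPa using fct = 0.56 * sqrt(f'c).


fct = 0.56 * sqrt(49.1)
= 0.56 * 7.007
= 3.924 MPa

3.924


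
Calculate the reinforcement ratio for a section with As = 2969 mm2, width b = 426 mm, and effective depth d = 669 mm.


rho = As / (b * d)
= 2969 / (426 * 669)
= 0.0104

0.0104


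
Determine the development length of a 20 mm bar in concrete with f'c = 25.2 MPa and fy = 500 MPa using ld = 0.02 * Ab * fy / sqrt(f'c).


Ab = pi * 20^2 / 4 = 314.159 mm2
ld = 0.02 * 314.159 * 500 / sqrt(25.2)
= 625.8 mm

625.8


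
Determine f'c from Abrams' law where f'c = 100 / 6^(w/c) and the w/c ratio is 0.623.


f'c = 100 / 6^0.623
= 100 / 3.053
= 32.75 MPa

32.75


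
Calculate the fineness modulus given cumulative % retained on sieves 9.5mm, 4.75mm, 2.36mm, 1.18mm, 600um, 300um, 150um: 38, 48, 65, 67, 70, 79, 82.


FM = sum(cumulative % retained) / 100
= 449 / 100
= 4.49

4.49


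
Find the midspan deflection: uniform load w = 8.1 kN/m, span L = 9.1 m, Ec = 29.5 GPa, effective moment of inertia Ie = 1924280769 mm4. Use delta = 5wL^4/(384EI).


Convert: L = 9.1 m = 9100 mm, Ec = 29.5 GPa = 29500 MPa
delta = 5 * 8.1 * 9100^4 / (384 * 29500 * 1924280769)
= 12.74 mm

12.74


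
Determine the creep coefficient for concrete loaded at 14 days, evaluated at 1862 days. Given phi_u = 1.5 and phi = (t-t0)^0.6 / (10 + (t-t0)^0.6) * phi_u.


dt = 1862 - 14 = 1848
phi = 1848^0.6 / (10 + 1848^0.6) * 1.5
= 1.352

1.352


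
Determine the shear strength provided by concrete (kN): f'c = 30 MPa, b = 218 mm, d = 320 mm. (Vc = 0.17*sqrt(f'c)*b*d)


Vc = 0.17 * sqrt(30) * 218 * 320 / 1000
= 64.96 kN

64.96


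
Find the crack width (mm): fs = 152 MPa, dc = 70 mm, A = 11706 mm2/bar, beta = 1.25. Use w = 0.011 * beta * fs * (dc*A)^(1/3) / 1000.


w = 0.011 * beta * fs * (dc * A)^(1/3) / 1000
= 0.011 * 1.25 * 152 * (70 * 11706)^(1/3) / 1000
= 0.196 mm

0.196


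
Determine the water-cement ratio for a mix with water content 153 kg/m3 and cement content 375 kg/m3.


w/c = water / cement
w/c = 153 / 375 = 0.408

0.408


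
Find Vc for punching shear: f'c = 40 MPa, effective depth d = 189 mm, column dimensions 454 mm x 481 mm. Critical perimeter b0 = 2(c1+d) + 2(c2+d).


b0 = 2*(454 + 189) + 2*(481 + 189) = 2626 mm
Vc = 0.33 * sqrt(40) * 2626 * 189 / 1000
= 1035.86 kN

1035.86


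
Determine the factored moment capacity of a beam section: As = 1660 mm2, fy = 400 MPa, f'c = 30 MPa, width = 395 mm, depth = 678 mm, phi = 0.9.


a = As * fy / (0.85 * f'c * b)
= 1660 * 400 / (0.85 * 30 * 395)
= 65.9221 mm
Mn = As * fy * (d - a/2) / 10^6
= 428.3059 kN-m
phi*Mn = 0.9 * 428.3059 = 385.48 kN-m

385.48


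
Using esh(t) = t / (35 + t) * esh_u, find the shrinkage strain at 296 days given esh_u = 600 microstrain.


esh(296) = 296 / (35 + 296) * 600
= 296 / 331 * 600
= 536.6 microstrain

536.6


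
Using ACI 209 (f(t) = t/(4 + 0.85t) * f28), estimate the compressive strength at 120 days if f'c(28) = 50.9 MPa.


f(120) = 120 / (4 + 0.85 * 120) * 50.9
= 120 / 106.0 * 50.9
= 57.62 MPa

57.62


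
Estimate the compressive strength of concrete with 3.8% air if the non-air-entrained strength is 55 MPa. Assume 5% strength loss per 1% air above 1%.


Strength loss = (3.8 - 1) * 5 = 14.0%
f'c = 55 * (1 - 14.0/100)
= 47.3 MPa

47.3


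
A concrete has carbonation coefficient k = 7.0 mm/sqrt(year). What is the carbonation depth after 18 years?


depth = k * sqrt(t)
= 7.0 * sqrt(18)
= 29.7 mm

29.7


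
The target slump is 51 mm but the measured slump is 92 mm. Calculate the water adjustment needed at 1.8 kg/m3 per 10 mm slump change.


Difference = 51 - 92 = -41 mm
Water adjustment = -41 * 1.8 / 10 = -7.4 kg/m3

-7.4


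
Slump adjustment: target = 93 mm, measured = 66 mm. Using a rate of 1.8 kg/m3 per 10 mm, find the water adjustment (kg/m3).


Difference = 93 - 66 = 27 mm
Water adjustment = 27 * 1.8 / 10 = 4.9 kg/m3

4.9


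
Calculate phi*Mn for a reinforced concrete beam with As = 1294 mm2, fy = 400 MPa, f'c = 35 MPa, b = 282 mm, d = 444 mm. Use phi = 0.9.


a = As * fy / (0.85 * f'c * b)
= 1294 * 400 / (0.85 * 35 * 282)
= 61.6962 mm
Mn = As * fy * (d - a/2) / 10^6
= 213.8474 kN-m
phi*Mn = 0.9 * 213.8474 = 192.46 kN-m

192.46


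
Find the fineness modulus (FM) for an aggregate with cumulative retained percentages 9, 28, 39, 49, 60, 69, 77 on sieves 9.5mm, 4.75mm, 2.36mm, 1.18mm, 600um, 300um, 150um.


FM = sum(cumulative % retained) / 100
= 331 / 100
= 3.31

3.31


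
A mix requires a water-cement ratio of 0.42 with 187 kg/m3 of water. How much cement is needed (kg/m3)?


Cement = water / (w/c)
= 187 / 0.42
= 445.2 kg/m3

445.2


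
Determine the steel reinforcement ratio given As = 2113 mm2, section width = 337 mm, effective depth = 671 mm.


rho = As / (b * d)
= 2113 / (337 * 671)
= 0.0093

0.0093


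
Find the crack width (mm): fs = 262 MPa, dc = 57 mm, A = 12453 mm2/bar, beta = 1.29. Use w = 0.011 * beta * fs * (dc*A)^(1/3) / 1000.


w = 0.011 * beta * fs * (dc * A)^(1/3) / 1000
= 0.011 * 1.29 * 262 * (57 * 12453)^(1/3) / 1000
= 0.332 mm

0.332


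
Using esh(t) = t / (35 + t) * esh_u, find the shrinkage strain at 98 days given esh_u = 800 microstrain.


esh(98) = 98 / (35 + 98) * 800
= 98 / 133 * 800
= 589.5 microstrain

589.5


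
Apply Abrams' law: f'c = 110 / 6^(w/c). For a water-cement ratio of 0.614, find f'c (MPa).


f'c = 110 / 6^0.614
= 110 / 3.005
= 36.61 MPa

36.61


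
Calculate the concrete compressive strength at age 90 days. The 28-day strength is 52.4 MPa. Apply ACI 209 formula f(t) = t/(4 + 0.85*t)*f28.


f(90) = 90 / (4 + 0.85 * 90) * 52.4
= 90 / 80.5 * 52.4
= 58.58 MPa

58.58


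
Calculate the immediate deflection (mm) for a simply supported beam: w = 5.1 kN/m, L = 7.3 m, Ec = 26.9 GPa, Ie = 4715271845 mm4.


Convert: L = 7.3 m = 7300 mm, Ec = 26.9 GPa = 26900 MPa
delta = 5 * 5.1 * 7300^4 / (384 * 26900 * 4715271845)
= 1.49 mm

1.49


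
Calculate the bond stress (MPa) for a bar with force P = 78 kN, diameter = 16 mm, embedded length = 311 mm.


u = P / (pi * db * ld)
= 78 * 1000 / (pi * 16 * 311)
= 4.99 MPa

4.99


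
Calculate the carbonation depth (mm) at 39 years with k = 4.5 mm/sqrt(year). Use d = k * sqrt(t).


depth = k * sqrt(t)
= 4.5 * sqrt(39)
= 28.1 mm

28.1


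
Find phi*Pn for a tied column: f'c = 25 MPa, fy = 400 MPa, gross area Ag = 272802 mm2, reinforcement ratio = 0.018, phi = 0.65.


Ast = rho * Ag = 0.018 * 272802 = 4910.436 mm2
phi*Pn = 0.65 * 0.80 * (0.85 * 25 * (272802 - 4910.436) + 400 * 4910.436) / 1000
= 3981.57 kN

3981.57


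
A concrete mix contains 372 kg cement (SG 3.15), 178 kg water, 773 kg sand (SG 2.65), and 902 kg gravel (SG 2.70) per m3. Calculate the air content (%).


Vol cement = 372 / (3.15 * 1000) = 0.118095 m3
Vol water = 178 / 1000 = 0.178 m3
Vol sand = 773 / (2.65 * 1000) = 0.291698 m3
Vol gravel = 902 / (2.70 * 1000) = 0.334074 m3
Total solid + water volume = 0.921867 m3
Air = (1 - 0.921867) * 100 = 7.81%

7.81


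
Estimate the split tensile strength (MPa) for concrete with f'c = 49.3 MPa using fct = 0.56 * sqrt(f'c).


fct = 0.56 * sqrt(49.3)
= 0.56 * 7.021
= 3.932 MPa

3.932


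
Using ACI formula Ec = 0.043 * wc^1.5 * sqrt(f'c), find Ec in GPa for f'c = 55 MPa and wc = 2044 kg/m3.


Ec = 0.043 * 2044^1.5 * sqrt(55) / 1000
= 29.47 GPa

29.47


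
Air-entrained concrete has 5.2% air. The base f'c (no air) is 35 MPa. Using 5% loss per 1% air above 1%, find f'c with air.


Strength loss = (5.2 - 1) * 5 = 21.0%
f'c = 35 * (1 - 21.0/100)
= 27.65 MPa

27.65


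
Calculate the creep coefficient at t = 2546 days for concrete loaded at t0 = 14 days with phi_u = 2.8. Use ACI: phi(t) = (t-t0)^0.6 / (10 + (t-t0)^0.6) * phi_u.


dt = 2546 - 14 = 2532
phi = 2532^0.6 / (10 + 2532^0.6) * 2.8
= 2.567

2.567


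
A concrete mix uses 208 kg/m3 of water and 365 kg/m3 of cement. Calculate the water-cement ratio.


w/c = water / cement
w/c = 208 / 365 = 0.57

0.57


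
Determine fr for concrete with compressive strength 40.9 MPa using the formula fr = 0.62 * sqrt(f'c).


fr = 0.62 * sqrt(40.9)
= 3.965 MPa

3.965


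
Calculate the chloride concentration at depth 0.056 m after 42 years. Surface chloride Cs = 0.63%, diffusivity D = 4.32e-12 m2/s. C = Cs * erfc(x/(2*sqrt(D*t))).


t_seconds = 42 * 365.25 * 24 * 3600 = 1325419200.0 s
arg = 0.056 / (2 * sqrt(4.32e-12 * 1325419200.0))
= 0.37
erfc(0.37) = 0.6008
C = 0.63 * 0.6008 = 0.3785%

0.3785


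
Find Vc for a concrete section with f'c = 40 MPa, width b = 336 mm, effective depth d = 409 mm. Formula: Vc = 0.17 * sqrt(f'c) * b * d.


Vc = 0.17 * sqrt(40) * 336 * 409 / 1000
= 147.75 kN

147.75


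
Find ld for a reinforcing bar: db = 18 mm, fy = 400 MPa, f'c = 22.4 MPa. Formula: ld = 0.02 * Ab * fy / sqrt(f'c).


Ab = pi * 18^2 / 4 = 254.469 mm2
ld = 0.02 * 254.469 * 400 / sqrt(22.4)
= 430.1 mm

430.1


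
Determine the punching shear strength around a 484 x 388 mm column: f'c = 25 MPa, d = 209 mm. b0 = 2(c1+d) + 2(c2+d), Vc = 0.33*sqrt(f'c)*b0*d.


b0 = 2*(484 + 209) + 2*(388 + 209) = 2580 mm
Vc = 0.33 * sqrt(25) * 2580 * 209 / 1000
= 889.71 kN

889.71


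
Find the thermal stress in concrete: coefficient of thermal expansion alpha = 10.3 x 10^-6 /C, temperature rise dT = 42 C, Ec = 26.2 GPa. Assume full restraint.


sigma = alpha * dT * Ec
= 10.3e-6 * 42 * 26.2 * 1000
= 11.334 MPa

11.334


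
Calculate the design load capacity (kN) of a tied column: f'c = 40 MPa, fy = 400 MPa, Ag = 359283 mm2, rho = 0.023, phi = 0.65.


Ast = rho * Ag = 0.023 * 359283 = 8263.509 mm2
phi*Pn = 0.65 * 0.80 * (0.85 * 40 * (359283 - 8263.509) + 400 * 8263.509) / 1000
= 7924.83 kN

7924.83


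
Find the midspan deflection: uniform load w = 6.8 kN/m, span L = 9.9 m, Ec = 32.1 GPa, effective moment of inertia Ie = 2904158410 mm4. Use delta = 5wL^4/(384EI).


Convert: L = 9.9 m = 9900 mm, Ec = 32.1 GPa = 32100 MPa
delta = 5 * 6.8 * 9900^4 / (384 * 32100 * 2904158410)
= 9.12 mm

9.12


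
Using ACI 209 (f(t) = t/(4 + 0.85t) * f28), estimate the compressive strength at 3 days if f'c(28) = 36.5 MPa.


f(3) = 3 / (4 + 0.85 * 3) * 36.5
= 3 / 6.55 * 36.5
= 16.72 MPa

16.72


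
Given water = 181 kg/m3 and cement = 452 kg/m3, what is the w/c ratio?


w/c = water / cement
w/c = 181 / 452 = 0.4

0.4


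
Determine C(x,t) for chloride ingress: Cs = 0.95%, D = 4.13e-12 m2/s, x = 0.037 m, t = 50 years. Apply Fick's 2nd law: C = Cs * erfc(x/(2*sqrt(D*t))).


t_seconds = 50 * 365.25 * 24 * 3600 = 1577880000.0 s
arg = 0.037 / (2 * sqrt(4.13e-12 * 1577880000.0))
= 0.2292
erfc(0.2292) = 0.7459
C = 0.95 * 0.7459 = 0.7086%

0.7086


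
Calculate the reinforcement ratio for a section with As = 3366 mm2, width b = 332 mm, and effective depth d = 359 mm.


rho = As / (b * d)
= 3366 / (332 * 359)
= 0.0282

0.0282


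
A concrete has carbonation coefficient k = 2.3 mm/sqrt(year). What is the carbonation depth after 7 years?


depth = k * sqrt(t)
= 2.3 * sqrt(7)
= 6.09 mm

6.09


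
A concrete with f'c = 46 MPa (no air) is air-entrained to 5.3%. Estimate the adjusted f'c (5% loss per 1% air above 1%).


Strength loss = (5.3 - 1) * 5 = 21.5%
f'c = 46 * (1 - 21.5/100)
= 36.11 MPa

36.11


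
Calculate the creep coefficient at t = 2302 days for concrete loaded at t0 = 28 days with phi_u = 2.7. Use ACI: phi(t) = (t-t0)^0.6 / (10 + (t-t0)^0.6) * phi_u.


dt = 2302 - 28 = 2274
phi = 2274^0.6 / (10 + 2274^0.6) * 2.7
= 2.462

2.462


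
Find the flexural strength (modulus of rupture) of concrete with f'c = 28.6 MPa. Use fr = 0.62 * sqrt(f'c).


fr = 0.62 * sqrt(28.6)
= 3.316 MPa

3.316


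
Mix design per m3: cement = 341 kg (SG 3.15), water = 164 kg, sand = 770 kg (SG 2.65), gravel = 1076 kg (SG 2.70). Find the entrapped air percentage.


Vol cement = 341 / (3.15 * 1000) = 0.108254 m3
Vol water = 164 / 1000 = 0.164 m3
Vol sand = 770 / (2.65 * 1000) = 0.290566 m3
Vol gravel = 1076 / (2.70 * 1000) = 0.398519 m3
Total solid + water volume = 0.961339 m3
Air = (1 - 0.961339) * 100 = 3.87%

3.87


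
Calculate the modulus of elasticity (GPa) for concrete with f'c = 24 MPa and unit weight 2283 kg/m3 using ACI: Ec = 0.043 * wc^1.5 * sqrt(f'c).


Ec = 0.043 * 2283^1.5 * sqrt(24) / 1000
= 22.98 GPa

22.98


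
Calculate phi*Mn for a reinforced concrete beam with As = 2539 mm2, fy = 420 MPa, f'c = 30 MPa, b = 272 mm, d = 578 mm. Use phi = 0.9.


a = As * fy / (0.85 * f'c * b)
= 2539 * 420 / (0.85 * 30 * 272)
= 153.7457 mm
Mn = As * fy * (d - a/2) / 10^6
= 534.392 kN-m
phi*Mn = 0.9 * 534.392 = 480.95 kN-m

480.95


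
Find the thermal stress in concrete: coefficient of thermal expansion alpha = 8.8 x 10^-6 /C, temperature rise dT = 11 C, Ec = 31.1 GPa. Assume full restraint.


sigma = alpha * dT * Ec
= 8.8e-6 * 11 * 31.1 * 1000
= 3.01 MPa

3.01


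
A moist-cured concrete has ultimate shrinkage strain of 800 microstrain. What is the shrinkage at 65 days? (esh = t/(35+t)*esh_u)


esh(65) = 65 / (35 + 65) * 800
= 65 / 100 * 800
= 520.0 microstrain

520.0


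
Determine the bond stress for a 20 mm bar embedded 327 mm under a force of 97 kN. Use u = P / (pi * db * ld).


u = P / (pi * db * ld)
= 97 * 1000 / (pi * 20 * 327)
= 4.721 MPa

4.721


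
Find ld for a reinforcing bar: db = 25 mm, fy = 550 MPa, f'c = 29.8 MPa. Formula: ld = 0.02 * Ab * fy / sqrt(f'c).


Ab = pi * 25^2 / 4 = 490.874 mm2
ld = 0.02 * 490.874 * 550 / sqrt(29.8)
= 989.1 mm

989.1


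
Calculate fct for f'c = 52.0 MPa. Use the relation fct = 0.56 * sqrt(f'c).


fct = 0.56 * sqrt(52.0)
= 0.56 * 7.211
= 4.038 MPa

4.038


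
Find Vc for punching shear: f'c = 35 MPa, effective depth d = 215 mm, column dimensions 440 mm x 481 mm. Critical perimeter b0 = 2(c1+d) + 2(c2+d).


b0 = 2*(440 + 215) + 2*(481 + 215) = 2702 mm
Vc = 0.33 * sqrt(35) * 2702 * 215 / 1000
= 1134.15 kN

1134.15


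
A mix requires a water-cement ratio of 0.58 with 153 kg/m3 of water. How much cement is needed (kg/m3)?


Cement = water / (w/c)
= 153 / 0.58
= 263.8 kg/m3

263.8


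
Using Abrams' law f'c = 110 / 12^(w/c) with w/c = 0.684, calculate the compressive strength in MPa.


f'c = 110 / 12^0.684
= 110 / 5.472
= 20.1 MPa

20.1


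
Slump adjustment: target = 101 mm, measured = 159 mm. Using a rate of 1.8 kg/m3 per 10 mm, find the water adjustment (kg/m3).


Difference = 101 - 159 = -58 mm
Water adjustment = -58 * 1.8 / 10 = -10.4 kg/m3

-10.4


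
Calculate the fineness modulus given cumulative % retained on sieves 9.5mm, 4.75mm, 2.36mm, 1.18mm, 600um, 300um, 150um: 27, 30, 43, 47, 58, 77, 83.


FM = sum(cumulative % retained) / 100
= 365 / 100
= 3.65

3.65


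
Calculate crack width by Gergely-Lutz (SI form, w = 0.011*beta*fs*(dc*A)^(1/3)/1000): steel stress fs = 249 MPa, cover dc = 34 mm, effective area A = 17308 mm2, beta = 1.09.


w = 0.011 * beta * fs * (dc * A)^(1/3) / 1000
= 0.011 * 1.09 * 249 * (34 * 17308)^(1/3) / 1000
= 0.25 mm

0.25


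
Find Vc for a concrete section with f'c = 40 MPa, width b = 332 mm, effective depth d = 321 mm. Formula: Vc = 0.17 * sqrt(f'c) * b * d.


Vc = 0.17 * sqrt(40) * 332 * 321 / 1000
= 114.58 kN

114.58


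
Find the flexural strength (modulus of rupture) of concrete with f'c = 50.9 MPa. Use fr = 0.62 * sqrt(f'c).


fr = 0.62 * sqrt(50.9)
= 4.423 MPa

4.423


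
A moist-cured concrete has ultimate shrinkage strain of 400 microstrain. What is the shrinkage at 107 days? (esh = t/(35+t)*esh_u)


esh(107) = 107 / (35 + 107) * 400
= 107 / 142 * 400
= 301.4 microstrain

301.4


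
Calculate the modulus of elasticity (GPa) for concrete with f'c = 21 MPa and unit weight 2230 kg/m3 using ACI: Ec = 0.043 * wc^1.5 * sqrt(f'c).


Ec = 0.043 * 2230^1.5 * sqrt(21) / 1000
= 20.75 GPa

20.75


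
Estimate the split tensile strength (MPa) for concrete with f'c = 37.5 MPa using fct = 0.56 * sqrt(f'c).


fct = 0.56 * sqrt(37.5)
= 0.56 * 6.124
= 3.429 MPa

3.429


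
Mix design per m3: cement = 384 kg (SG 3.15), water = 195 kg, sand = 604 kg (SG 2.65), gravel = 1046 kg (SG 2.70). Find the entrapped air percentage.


Vol cement = 384 / (3.15 * 1000) = 0.121905 m3
Vol water = 195 / 1000 = 0.195 m3
Vol sand = 604 / (2.65 * 1000) = 0.227925 m3
Vol gravel = 1046 / (2.70 * 1000) = 0.387407 m3
Total solid + water volume = 0.932237 m3
Air = (1 - 0.932237) * 100 = 6.78%

6.78


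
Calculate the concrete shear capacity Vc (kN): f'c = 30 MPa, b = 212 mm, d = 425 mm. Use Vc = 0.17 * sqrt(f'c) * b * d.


Vc = 0.17 * sqrt(30) * 212 * 425 / 1000
= 83.89 kN

83.89


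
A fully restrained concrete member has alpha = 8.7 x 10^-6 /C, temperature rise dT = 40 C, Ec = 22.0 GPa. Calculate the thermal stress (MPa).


sigma = alpha * dT * Ec
= 8.7e-6 * 40 * 22.0 * 1000
= 7.656 MPa

7.656


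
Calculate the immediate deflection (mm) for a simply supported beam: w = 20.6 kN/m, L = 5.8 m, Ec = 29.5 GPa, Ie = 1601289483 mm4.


Convert: L = 5.8 m = 5800 mm, Ec = 29.5 GPa = 29500 MPa
delta = 5 * 20.6 * 5800^4 / (384 * 29500 * 1601289483)
= 6.43 mm

6.43


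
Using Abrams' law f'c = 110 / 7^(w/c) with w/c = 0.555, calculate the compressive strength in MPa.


f'c = 110 / 7^0.555
= 110 / 2.945
= 37.36 MPa

37.36


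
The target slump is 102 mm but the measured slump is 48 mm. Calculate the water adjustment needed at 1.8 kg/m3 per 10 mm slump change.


Difference = 102 - 48 = 54 mm
Water adjustment = 54 * 1.8 / 10 = 9.7 kg/m3

9.7


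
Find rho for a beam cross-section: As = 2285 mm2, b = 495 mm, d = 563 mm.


rho = As / (b * d)
= 2285 / (495 * 563)
= 0.0082

0.0082


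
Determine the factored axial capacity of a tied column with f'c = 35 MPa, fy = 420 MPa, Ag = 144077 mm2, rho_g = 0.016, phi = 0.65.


Ast = rho * Ag = 0.016 * 144077 = 2305.232 mm2
phi*Pn = 0.65 * 0.80 * (0.85 * 35 * (144077 - 2305.232) + 420 * 2305.232) / 1000
= 2696.67 kN

2696.67


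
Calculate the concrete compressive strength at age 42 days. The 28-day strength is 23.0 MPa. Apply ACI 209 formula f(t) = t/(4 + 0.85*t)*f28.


f(42) = 42 / (4 + 0.85 * 42) * 23.0
= 42 / 39.7 * 23.0
= 24.33 MPa

24.33


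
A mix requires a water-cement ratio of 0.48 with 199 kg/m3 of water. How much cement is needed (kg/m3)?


Cement = water / (w/c)
= 199 / 0.48
= 414.6 kg/m3

414.6


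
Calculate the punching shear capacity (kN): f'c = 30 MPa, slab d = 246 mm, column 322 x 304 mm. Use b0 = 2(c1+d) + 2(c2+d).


b0 = 2*(322 + 246) + 2*(304 + 246) = 2236 mm
Vc = 0.33 * sqrt(30) * 2236 * 246 / 1000
= 994.22 kN

994.22


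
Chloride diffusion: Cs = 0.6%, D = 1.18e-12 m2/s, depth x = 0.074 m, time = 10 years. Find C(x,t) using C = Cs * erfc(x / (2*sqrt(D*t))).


t_seconds = 10 * 365.25 * 24 * 3600 = 315576000.0 s
arg = 0.074 / (2 * sqrt(1.18e-12 * 315576000.0))
= 1.9174
erfc(1.9174) = 0.0067
C = 0.6 * 0.0067 = 0.004%

0.004


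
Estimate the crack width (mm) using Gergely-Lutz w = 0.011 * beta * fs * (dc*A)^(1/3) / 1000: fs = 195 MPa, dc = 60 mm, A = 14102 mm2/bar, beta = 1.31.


w = 0.011 * beta * fs * (dc * A)^(1/3) / 1000
= 0.011 * 1.31 * 195 * (60 * 14102)^(1/3) / 1000
= 0.266 mm

0.266


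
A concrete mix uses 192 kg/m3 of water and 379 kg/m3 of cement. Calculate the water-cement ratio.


w/c = water / cement
w/c = 192 / 379 = 0.507

0.507


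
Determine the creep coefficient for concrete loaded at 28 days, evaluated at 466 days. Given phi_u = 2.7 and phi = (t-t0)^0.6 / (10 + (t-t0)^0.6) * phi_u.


dt = 466 - 28 = 438
phi = 438^0.6 / (10 + 438^0.6) * 2.7
= 2.143

2.143


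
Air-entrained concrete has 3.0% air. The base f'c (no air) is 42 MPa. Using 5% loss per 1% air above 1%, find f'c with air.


Strength loss = (3.0 - 1) * 5 = 10.0%
f'c = 42 * (1 - 10.0/100)
= 37.8 MPa

37.8


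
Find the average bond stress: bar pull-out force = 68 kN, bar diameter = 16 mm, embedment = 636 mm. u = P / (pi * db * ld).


u = P / (pi * db * ld)
= 68 * 1000 / (pi * 16 * 636)
= 2.127 MPa

2.127


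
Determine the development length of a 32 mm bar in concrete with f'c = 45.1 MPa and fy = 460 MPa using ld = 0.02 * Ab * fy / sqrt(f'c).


Ab = pi * 32^2 / 4 = 804.248 mm2
ld = 0.02 * 804.248 * 460 / sqrt(45.1)
= 1101.8 mm

1101.8


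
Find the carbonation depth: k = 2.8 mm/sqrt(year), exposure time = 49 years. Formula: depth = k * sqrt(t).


depth = k * sqrt(t)
= 2.8 * sqrt(49)
= 19.6 mm

19.6


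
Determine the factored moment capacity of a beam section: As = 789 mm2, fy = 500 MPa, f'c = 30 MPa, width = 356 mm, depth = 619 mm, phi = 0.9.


a = As * fy / (0.85 * f'c * b)
= 789 * 500 / (0.85 * 30 * 356)
= 43.4567 mm
Mn = As * fy * (d - a/2) / 10^6
= 235.6237 kN-m
phi*Mn = 0.9 * 235.6237 = 212.06 kN-m

212.06


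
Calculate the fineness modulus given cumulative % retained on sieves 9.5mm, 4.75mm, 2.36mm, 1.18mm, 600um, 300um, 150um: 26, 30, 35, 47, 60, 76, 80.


FM = sum(cumulative % retained) / 100
= 354 / 100
= 3.54

3.54


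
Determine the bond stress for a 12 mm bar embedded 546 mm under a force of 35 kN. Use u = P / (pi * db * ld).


u = P / (pi * db * ld)
= 35 * 1000 / (pi * 12 * 546)
= 1.7 MPa

1.7


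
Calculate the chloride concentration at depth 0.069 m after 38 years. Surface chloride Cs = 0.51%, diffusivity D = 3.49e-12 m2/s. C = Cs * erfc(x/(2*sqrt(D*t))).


t_seconds = 38 * 365.25 * 24 * 3600 = 1199188800.0 s
arg = 0.069 / (2 * sqrt(3.49e-12 * 1199188800.0))
= 0.5333
erfc(0.5333) = 0.4507
C = 0.51 * 0.4507 = 0.2299%

0.2299


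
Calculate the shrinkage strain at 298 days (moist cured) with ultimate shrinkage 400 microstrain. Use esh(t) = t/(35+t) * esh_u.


esh(298) = 298 / (35 + 298) * 400
= 298 / 333 * 400
= 358.0 microstrain

358.0


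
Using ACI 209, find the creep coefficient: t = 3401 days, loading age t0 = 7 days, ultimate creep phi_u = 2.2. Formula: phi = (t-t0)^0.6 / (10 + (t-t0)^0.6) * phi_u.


dt = 3401 - 7 = 3394
phi = 3394^0.6 / (10 + 3394^0.6) * 2.2
= 2.044

2.044


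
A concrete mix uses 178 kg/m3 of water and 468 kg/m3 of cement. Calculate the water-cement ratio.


w/c = water / cement
w/c = 178 / 468 = 0.38

0.38


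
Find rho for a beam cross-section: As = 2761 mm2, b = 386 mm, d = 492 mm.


rho = As / (b * d)
= 2761 / (386 * 492)
= 0.0145

0.0145


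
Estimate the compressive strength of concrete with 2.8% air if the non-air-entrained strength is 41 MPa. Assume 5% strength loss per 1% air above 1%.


Strength loss = (2.8 - 1) * 5 = 9.0%
f'c = 41 * (1 - 9.0/100)
= 37.31 MPa

37.31


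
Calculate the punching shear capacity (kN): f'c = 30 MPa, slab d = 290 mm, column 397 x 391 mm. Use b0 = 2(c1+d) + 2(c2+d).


b0 = 2*(397 + 290) + 2*(391 + 290) = 2736 mm
Vc = 0.33 * sqrt(30) * 2736 * 290 / 1000
= 1434.13 kN

1434.13


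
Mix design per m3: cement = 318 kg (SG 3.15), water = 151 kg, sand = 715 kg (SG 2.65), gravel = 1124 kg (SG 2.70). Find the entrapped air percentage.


Vol cement = 318 / (3.15 * 1000) = 0.100952 m3
Vol water = 151 / 1000 = 0.151 m3
Vol sand = 715 / (2.65 * 1000) = 0.269811 m3
Vol gravel = 1124 / (2.70 * 1000) = 0.416296 m3
Total solid + water volume = 0.93806 m3
Air = (1 - 0.93806) * 100 = 6.19%

6.19


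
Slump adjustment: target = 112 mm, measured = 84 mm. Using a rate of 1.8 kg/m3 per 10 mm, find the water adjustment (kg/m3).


Difference = 112 - 84 = 28 mm
Water adjustment = 28 * 1.8 / 10 = 5.0 kg/m3

5.0


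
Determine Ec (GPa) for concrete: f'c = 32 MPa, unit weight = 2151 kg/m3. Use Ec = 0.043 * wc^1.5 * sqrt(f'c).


Ec = 0.043 * 2151^1.5 * sqrt(32) / 1000
= 24.27 GPa

24.27


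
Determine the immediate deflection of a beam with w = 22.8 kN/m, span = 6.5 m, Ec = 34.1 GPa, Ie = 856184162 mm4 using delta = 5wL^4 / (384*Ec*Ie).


Convert: L = 6.5 m = 6500 mm, Ec = 34.1 GPa = 34100 MPa
delta = 5 * 22.8 * 6500^4 / (384 * 34100 * 856184162)
= 18.15 mm

18.15


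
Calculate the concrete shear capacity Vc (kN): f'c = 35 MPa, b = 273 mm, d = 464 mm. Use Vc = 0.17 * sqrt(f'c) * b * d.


Vc = 0.17 * sqrt(35) * 273 * 464 / 1000
= 127.4 kN

127.4


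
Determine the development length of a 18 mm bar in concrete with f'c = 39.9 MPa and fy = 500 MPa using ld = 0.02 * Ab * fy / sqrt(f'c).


Ab = pi * 18^2 / 4 = 254.469 mm2
ld = 0.02 * 254.469 * 500 / sqrt(39.9)
= 402.9 mm

402.9


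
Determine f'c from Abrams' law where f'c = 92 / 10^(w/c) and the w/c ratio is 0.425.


f'c = 92 / 10^0.425
= 92 / 2.661
= 34.58 MPa

34.58


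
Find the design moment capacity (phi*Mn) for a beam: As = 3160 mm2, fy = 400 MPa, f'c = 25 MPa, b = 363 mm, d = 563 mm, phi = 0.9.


a = As * fy / (0.85 * f'c * b)
= 3160 * 400 / (0.85 * 25 * 363)
= 163.8632 mm
Mn = As * fy * (d - a/2) / 10^6
= 608.0704 kN-m
phi*Mn = 0.9 * 608.0704 = 547.26 kN-m

547.26


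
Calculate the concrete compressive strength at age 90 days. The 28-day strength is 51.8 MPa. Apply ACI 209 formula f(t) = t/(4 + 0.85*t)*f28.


f(90) = 90 / (4 + 0.85 * 90) * 51.8
= 90 / 80.5 * 51.8
= 57.91 MPa

57.91


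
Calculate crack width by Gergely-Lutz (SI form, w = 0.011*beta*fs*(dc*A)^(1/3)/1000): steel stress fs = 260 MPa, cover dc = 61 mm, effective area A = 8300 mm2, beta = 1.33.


w = 0.011 * beta * fs * (dc * A)^(1/3) / 1000
= 0.011 * 1.33 * 260 * (61 * 8300)^(1/3) / 1000
= 0.303 mm

0.303


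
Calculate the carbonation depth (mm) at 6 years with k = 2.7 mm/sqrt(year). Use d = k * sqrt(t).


depth = k * sqrt(t)
= 2.7 * sqrt(6)
= 6.61 mm

6.61


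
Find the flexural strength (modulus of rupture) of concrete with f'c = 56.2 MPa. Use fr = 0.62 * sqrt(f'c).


fr = 0.62 * sqrt(56.2)
= 4.648 MPa

4.648


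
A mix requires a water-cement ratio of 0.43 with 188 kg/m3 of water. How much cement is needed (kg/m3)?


Cement = water / (w/c)
= 188 / 0.43
= 437.2 kg/m3

437.2


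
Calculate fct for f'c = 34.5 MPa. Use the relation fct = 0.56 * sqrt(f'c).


fct = 0.56 * sqrt(34.5)
= 0.56 * 5.874
= 3.289 MPa

3.289


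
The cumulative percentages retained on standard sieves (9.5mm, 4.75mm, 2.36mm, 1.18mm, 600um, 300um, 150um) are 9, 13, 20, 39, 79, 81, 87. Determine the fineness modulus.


FM = sum(cumulative % retained) / 100
= 328 / 100
= 3.28

3.28


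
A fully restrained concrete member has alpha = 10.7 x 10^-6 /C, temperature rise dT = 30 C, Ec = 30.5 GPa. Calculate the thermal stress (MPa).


sigma = alpha * dT * Ec
= 10.7e-6 * 30 * 30.5 * 1000
= 9.79 MPa

9.79


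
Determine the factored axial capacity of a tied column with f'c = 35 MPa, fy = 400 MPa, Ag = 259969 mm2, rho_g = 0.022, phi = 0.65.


Ast = rho * Ag = 0.022 * 259969 = 5719.318 mm2
phi*Pn = 0.65 * 0.80 * (0.85 * 35 * (259969 - 5719.318) + 400 * 5719.318) / 1000
= 5122.86 kN

5122.86


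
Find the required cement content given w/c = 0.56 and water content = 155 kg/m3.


Cement = water / (w/c)
= 155 / 0.56
= 276.8 kg/m3

276.8


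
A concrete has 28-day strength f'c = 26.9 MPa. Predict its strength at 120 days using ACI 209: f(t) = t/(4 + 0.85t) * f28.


f(120) = 120 / (4 + 0.85 * 120) * 26.9
= 120 / 106.0 * 26.9
= 30.45 MPa

30.45


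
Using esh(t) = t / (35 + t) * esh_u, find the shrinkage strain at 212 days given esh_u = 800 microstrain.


esh(212) = 212 / (35 + 212) * 800
= 212 / 247 * 800
= 686.6 microstrain

686.6


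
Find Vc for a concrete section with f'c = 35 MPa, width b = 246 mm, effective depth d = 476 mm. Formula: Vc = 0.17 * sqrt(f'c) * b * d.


Vc = 0.17 * sqrt(35) * 246 * 476 / 1000
= 117.77 kN

117.77


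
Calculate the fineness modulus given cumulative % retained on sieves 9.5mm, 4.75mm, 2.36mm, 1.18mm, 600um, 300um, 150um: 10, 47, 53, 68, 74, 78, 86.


FM = sum(cumulative % retained) / 100
= 416 / 100
= 4.16

4.16


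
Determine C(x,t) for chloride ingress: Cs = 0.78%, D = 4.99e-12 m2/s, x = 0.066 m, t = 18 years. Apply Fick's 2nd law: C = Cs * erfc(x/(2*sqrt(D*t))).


t_seconds = 18 * 365.25 * 24 * 3600 = 568036800.0 s
arg = 0.066 / (2 * sqrt(4.99e-12 * 568036800.0))
= 0.6198
erfc(0.6198) = 0.3807
C = 0.78 * 0.3807 = 0.297%

0.297


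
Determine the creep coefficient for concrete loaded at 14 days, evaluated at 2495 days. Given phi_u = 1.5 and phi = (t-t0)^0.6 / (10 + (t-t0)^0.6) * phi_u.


dt = 2495 - 14 = 2481
phi = 2481^0.6 / (10 + 2481^0.6) * 1.5
= 1.374

1.374


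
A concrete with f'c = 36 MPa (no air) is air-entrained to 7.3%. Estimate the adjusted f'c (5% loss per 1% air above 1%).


Strength loss = (7.3 - 1) * 5 = 31.5%
f'c = 36 * (1 - 31.5/100)
= 24.66 MPa

24.66


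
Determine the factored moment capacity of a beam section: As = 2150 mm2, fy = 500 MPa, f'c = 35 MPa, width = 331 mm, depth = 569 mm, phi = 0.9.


a = As * fy / (0.85 * f'c * b)
= 2150 * 500 / (0.85 * 35 * 331)
= 109.1675 mm
Mn = As * fy * (d - a/2) / 10^6
= 552.9975 kN-m
phi*Mn = 0.9 * 552.9975 = 497.7 kN-m

497.7


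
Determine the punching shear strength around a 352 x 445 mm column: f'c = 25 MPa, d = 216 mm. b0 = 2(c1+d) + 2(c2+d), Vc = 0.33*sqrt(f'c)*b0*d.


b0 = 2*(352 + 216) + 2*(445 + 216) = 2458 mm
Vc = 0.33 * sqrt(25) * 2458 * 216 / 1000
= 876.03 kN

876.03


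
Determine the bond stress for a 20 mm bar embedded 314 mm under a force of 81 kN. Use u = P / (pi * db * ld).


u = P / (pi * db * ld)
= 81 * 1000 / (pi * 20 * 314)
= 4.106 MPa

4.106


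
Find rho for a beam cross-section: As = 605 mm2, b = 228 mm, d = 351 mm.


rho = As / (b * d)
= 605 / (228 * 351)
= 0.0076

0.0076


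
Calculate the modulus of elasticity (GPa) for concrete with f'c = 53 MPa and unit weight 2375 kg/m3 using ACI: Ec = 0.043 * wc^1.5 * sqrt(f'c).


Ec = 0.043 * 2375^1.5 * sqrt(53) / 1000
= 36.23 GPa

36.23


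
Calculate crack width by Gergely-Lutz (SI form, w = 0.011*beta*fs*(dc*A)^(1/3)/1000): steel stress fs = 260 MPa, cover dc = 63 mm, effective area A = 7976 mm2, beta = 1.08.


w = 0.011 * beta * fs * (dc * A)^(1/3) / 1000
= 0.011 * 1.08 * 260 * (63 * 7976)^(1/3) / 1000
= 0.246 mm

0.246


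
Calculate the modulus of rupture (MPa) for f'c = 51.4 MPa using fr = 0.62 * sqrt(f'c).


fr = 0.62 * sqrt(51.4)
= 4.445 MPa

4.445


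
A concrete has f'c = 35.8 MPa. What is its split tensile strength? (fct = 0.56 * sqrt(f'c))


fct = 0.56 * sqrt(35.8)
= 0.56 * 5.983
= 3.351 MPa

3.351


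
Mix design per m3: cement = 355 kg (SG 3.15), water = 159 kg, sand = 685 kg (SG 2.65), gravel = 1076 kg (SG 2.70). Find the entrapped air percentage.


Vol cement = 355 / (3.15 * 1000) = 0.112698 m3
Vol water = 159 / 1000 = 0.159 m3
Vol sand = 685 / (2.65 * 1000) = 0.258491 m3
Vol gravel = 1076 / (2.70 * 1000) = 0.398519 m3
Total solid + water volume = 0.928707 m3
Air = (1 - 0.928707) * 100 = 7.13%

7.13


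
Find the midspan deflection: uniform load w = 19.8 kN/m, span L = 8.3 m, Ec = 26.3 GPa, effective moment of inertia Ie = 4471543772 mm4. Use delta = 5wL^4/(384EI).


Convert: L = 8.3 m = 8300 mm, Ec = 26.3 GPa = 26300 MPa
delta = 5 * 19.8 * 8300^4 / (384 * 26300 * 4471543772)
= 10.4 mm

10.4


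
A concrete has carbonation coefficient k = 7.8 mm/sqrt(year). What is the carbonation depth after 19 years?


depth = k * sqrt(t)
= 7.8 * sqrt(19)
= 34.0 mm

34.0


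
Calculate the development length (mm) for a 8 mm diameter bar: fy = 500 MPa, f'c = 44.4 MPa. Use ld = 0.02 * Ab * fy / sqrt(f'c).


Ab = pi * 8^2 / 4 = 50.265 mm2
ld = 0.02 * 50.265 * 500 / sqrt(44.4)
= 75.4 mm

75.4


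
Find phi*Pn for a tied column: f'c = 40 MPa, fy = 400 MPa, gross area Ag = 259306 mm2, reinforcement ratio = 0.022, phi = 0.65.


Ast = rho * Ag = 0.022 * 259306 = 5704.732 mm2
phi*Pn = 0.65 * 0.80 * (0.85 * 40 * (259306 - 5704.732) + 400 * 5704.732) / 1000
= 5670.25 kN

5670.25


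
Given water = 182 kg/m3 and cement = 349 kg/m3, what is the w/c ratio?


w/c = water / cement
w/c = 182 / 349 = 0.521

0.521
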